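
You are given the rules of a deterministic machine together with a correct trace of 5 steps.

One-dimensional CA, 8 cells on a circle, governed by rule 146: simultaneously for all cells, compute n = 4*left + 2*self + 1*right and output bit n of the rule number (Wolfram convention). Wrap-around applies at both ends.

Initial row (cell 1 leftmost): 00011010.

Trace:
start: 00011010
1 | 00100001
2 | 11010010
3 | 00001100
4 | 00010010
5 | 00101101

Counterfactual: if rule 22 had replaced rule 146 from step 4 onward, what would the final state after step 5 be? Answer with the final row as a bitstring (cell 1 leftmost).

00111111

(re-executing steps 4..5 under rule 22; state before step 4: 00001100)
4 | 00010010
5 | 00111111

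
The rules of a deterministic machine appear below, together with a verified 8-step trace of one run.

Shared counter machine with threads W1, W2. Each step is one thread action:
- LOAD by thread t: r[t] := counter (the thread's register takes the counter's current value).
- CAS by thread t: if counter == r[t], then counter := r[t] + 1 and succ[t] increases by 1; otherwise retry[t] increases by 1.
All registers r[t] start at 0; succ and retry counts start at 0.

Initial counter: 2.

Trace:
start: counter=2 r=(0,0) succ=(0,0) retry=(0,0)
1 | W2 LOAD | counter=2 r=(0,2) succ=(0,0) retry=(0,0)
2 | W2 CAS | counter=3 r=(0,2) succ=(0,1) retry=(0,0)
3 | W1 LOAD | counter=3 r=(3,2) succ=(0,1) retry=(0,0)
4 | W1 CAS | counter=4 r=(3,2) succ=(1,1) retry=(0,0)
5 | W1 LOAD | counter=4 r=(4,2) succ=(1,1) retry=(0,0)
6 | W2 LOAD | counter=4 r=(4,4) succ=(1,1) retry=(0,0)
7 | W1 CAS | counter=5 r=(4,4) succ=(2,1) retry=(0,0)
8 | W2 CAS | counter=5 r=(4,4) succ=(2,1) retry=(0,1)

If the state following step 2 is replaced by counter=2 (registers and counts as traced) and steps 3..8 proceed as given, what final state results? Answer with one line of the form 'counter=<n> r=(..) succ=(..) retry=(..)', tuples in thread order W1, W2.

state after step 2 := counter=2 r=(0,2) succ=(0,1) retry=(0,0)
3 | W1 LOAD | counter=2 r=(2,2) succ=(0,1) retry=(0,0)
4 | W1 CAS | counter=3 r=(2,2) succ=(1,1) retry=(0,0)
5 | W1 LOAD | counter=3 r=(3,2) succ=(1,1) retry=(0,0)
6 | W2 LOAD | counter=3 r=(3,3) succ=(1,1) retry=(0,0)
7 | W1 CAS | counter=4 r=(3,3) succ=(2,1) retry=(0,0)
8 | W2 CAS | counter=4 r=(3,3) succ=(2,1) retry=(0,1)

counter=4 r=(3,3) succ=(2,1) retry=(0,1)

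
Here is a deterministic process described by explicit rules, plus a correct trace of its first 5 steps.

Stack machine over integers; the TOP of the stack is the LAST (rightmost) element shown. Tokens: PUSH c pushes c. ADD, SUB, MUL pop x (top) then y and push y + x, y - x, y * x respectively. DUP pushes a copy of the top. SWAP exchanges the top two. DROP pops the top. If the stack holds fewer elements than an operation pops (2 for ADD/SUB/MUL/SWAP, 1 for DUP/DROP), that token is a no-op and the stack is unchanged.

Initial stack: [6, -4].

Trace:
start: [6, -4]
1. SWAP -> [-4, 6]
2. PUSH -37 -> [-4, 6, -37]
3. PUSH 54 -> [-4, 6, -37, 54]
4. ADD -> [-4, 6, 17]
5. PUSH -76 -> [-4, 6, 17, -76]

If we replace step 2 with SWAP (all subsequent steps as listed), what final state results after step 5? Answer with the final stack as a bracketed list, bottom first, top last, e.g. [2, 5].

(re-executing from step 2 with the substitution; state before step 2: [-4, 6])
2. SWAP -> [6, -4]
3. PUSH 54 -> [6, -4, 54]
4. ADD -> [6, 50]
5. PUSH -76 -> [6, 50, -76]

[6, 50, -76]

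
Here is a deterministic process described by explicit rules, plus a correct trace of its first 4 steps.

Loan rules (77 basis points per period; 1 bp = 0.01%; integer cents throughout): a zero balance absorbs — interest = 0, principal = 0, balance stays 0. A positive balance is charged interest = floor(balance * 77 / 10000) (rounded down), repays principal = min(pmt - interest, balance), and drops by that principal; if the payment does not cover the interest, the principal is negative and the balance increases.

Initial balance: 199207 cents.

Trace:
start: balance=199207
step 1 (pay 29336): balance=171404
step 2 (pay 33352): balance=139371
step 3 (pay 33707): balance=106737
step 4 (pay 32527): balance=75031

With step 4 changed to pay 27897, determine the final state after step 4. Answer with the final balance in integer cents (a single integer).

(re-executing from step 4 with the substitution; state before step 4: balance=106737)
step 4 (pay 27897): balance=79661

79661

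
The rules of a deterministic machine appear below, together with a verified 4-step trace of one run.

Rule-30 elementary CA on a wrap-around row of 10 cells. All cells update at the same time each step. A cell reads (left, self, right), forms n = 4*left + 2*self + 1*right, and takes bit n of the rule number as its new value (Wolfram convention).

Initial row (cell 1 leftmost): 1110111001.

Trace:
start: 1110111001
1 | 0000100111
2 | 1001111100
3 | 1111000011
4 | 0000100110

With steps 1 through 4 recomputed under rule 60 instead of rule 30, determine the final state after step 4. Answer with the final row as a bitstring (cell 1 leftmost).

(re-executing steps 1..4 under rule 60; state before step 1: 1110111001)
1 | 0001100101
2 | 1001010111
3 | 0101111100
4 | 0111000010

0111000010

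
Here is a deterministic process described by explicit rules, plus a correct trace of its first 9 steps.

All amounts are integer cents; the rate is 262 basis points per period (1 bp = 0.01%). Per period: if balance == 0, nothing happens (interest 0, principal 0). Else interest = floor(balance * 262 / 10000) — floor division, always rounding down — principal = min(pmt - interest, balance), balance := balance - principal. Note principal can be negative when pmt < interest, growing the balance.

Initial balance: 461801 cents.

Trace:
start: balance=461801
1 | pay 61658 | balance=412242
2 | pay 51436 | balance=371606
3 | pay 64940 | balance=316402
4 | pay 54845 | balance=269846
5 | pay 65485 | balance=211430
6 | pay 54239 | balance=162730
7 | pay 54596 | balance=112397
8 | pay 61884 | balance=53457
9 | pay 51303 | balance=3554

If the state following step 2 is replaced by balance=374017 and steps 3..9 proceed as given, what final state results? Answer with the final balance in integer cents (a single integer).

6444

state after step 2 := balance=374017
3 | pay 64940 | balance=318876
4 | pay 54845 | balance=272385
5 | pay 65485 | balance=214036
6 | pay 54239 | balance=165404
7 | pay 54596 | balance=115141
8 | pay 61884 | balance=56273
9 | pay 51303 | balance=6444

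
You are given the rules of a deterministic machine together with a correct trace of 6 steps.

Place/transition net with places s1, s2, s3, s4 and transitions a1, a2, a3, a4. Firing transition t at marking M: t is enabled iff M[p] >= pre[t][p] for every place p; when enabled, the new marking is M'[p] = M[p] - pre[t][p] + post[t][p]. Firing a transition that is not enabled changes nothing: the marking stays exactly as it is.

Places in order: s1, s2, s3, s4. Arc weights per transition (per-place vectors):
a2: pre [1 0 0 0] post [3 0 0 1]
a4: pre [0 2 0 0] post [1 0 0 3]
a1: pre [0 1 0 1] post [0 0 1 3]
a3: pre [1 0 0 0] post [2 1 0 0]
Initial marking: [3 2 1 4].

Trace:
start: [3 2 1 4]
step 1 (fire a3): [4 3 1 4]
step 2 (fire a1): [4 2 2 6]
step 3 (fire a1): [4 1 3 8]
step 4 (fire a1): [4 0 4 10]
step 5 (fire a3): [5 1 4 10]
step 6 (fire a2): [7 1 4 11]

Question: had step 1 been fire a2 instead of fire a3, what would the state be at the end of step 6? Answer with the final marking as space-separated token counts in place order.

(re-executing from step 1 with the substitution; state before step 1: [3 2 1 4])
step 1 (fire a2): [5 2 1 5]
step 2 (fire a1): [5 1 2 7]
step 3 (fire a1): [5 0 3 9]
step 4 (fire a1): [5 0 3 9]
step 5 (fire a3): [6 1 3 9]
step 6 (fire a2): [8 1 3 10]

8 1 3 10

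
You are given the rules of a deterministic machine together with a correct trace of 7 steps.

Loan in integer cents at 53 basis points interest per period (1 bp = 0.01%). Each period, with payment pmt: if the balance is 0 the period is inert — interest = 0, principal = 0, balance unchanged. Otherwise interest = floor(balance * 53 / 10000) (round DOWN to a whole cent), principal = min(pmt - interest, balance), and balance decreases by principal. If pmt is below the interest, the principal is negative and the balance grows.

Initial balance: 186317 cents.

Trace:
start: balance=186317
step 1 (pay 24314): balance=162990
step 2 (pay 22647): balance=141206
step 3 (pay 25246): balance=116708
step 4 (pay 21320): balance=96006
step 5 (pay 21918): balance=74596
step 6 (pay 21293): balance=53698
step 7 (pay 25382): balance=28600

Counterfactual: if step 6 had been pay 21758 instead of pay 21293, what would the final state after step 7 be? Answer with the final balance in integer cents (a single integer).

28133

(re-executing from step 6 with the substitution; state before step 6: balance=74596)
step 6 (pay 21758): balance=53233
step 7 (pay 25382): balance=28133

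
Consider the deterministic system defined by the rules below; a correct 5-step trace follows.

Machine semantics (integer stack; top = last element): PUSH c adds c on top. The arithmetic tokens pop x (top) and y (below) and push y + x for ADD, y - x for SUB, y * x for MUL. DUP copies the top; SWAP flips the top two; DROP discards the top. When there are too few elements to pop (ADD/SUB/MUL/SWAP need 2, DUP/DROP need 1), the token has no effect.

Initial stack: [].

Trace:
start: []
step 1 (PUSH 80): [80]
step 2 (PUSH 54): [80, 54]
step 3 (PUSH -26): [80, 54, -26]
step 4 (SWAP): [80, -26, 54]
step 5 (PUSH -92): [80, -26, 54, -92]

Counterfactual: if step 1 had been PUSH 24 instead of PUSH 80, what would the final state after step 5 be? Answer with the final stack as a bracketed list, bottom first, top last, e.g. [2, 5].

[24, -26, 54, -92]

(re-executing from step 1 with the substitution; state before step 1: [])
step 1 (PUSH 24): [24]
step 2 (PUSH 54): [24, 54]
step 3 (PUSH -26): [24, 54, -26]
step 4 (SWAP): [24, -26, 54]
step 5 (PUSH -92): [24, -26, 54, -92]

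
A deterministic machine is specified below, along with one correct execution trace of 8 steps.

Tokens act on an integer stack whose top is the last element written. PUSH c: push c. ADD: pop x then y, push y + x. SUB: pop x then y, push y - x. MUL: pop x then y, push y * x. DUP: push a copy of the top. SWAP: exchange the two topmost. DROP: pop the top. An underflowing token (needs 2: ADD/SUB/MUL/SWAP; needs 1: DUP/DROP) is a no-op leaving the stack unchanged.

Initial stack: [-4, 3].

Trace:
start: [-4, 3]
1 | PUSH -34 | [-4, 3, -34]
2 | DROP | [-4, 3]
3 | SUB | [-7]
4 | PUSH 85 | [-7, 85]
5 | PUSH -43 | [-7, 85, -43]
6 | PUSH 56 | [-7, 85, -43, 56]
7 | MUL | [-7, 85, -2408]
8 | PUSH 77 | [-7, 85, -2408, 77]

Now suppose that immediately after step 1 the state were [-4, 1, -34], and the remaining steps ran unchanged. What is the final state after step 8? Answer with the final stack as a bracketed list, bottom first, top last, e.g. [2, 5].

[-5, 85, -2408, 77]

state after step 1 := [-4, 1, -34]
2 | DROP | [-4, 1]
3 | SUB | [-5]
4 | PUSH 85 | [-5, 85]
5 | PUSH -43 | [-5, 85, -43]
6 | PUSH 56 | [-5, 85, -43, 56]
7 | MUL | [-5, 85, -2408]
8 | PUSH 77 | [-5, 85, -2408, 77]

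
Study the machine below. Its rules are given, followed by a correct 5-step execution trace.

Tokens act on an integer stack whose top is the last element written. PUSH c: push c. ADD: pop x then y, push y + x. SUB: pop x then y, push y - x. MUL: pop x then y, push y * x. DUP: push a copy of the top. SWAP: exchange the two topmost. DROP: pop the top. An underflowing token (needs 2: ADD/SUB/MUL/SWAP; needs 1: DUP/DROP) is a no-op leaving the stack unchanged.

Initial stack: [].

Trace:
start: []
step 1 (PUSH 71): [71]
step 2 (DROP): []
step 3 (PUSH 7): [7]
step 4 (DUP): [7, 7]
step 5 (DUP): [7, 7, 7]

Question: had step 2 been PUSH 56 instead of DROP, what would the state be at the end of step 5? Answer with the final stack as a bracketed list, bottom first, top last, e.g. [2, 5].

(re-executing from step 2 with the substitution; state before step 2: [71])
step 2 (PUSH 56): [71, 56]
step 3 (PUSH 7): [71, 56, 7]
step 4 (DUP): [71, 56, 7, 7]
step 5 (DUP): [71, 56, 7, 7, 7]

[71, 56, 7, 7, 7]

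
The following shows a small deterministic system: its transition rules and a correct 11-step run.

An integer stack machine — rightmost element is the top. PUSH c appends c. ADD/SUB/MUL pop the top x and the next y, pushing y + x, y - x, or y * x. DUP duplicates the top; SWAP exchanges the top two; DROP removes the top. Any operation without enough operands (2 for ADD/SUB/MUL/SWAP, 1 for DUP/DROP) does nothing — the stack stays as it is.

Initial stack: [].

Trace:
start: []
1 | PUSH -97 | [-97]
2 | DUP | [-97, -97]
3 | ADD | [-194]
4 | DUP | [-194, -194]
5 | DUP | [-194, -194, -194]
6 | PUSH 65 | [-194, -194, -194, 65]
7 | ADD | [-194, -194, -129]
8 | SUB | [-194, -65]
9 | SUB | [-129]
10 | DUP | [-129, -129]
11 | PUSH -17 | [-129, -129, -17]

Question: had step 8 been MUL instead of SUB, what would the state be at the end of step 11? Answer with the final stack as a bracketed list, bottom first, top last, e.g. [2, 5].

(re-executing from step 8 with the substitution; state before step 8: [-194, -194, -129])
8 | MUL | [-194, 25026]
9 | SUB | [-25220]
10 | DUP | [-25220, -25220]
11 | PUSH -17 | [-25220, -25220, -17]

[-25220, -25220, -17]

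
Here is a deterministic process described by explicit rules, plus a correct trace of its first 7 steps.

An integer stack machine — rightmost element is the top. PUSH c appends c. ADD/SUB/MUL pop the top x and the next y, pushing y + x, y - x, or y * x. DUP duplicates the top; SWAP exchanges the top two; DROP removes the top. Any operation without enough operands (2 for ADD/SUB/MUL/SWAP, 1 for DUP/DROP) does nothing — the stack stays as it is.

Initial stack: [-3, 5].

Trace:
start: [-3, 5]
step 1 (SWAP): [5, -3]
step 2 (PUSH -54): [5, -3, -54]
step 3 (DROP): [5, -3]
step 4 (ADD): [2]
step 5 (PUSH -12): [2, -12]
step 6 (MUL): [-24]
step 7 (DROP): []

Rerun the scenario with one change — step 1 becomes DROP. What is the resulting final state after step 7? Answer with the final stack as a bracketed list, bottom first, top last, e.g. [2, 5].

(re-executing from step 1 with the substitution; state before step 1: [-3, 5])
step 1 (DROP): [-3]
step 2 (PUSH -54): [-3, -54]
step 3 (DROP): [-3]
step 4 (ADD): [-3]
step 5 (PUSH -12): [-3, -12]
step 6 (MUL): [36]
step 7 (DROP): []

[]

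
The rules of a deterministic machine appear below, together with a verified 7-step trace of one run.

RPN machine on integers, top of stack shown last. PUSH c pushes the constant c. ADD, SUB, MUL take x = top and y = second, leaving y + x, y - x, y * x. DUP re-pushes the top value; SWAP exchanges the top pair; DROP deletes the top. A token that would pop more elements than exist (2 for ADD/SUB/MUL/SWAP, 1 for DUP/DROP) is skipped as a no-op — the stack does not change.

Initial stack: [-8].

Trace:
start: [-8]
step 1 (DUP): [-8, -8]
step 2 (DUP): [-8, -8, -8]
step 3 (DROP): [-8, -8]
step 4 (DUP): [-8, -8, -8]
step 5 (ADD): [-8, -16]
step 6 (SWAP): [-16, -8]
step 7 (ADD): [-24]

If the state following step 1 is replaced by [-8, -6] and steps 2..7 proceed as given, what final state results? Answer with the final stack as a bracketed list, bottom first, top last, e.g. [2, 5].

[-20]

state after step 1 := [-8, -6]
step 2 (DUP): [-8, -6, -6]
step 3 (DROP): [-8, -6]
step 4 (DUP): [-8, -6, -6]
step 5 (ADD): [-8, -12]
step 6 (SWAP): [-12, -8]
step 7 (ADD): [-20]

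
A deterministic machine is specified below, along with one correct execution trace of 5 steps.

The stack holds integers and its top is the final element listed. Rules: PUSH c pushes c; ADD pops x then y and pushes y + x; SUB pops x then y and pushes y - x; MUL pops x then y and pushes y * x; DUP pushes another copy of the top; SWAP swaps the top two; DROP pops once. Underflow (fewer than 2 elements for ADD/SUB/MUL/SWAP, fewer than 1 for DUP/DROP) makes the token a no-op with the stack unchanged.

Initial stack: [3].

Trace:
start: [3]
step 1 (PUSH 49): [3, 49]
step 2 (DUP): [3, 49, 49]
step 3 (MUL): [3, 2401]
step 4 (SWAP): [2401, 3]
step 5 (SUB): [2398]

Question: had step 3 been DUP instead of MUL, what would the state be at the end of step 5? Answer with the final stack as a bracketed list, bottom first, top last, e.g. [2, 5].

[3, 49, 0]

(re-executing from step 3 with the substitution; state before step 3: [3, 49, 49])
step 3 (DUP): [3, 49, 49, 49]
step 4 (SWAP): [3, 49, 49, 49]
step 5 (SUB): [3, 49, 0]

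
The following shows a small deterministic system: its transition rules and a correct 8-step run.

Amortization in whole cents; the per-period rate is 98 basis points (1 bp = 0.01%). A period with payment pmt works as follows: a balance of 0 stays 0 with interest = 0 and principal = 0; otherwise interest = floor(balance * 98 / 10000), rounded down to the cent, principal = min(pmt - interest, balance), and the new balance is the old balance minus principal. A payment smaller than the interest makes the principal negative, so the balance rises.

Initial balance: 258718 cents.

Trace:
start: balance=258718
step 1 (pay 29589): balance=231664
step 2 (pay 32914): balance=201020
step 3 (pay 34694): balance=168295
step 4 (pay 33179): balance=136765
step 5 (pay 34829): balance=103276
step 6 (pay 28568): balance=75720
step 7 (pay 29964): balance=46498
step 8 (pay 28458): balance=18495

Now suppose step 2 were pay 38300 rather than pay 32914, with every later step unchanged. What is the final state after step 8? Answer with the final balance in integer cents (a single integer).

(re-executing from step 2 with the substitution; state before step 2: balance=231664)
step 2 (pay 38300): balance=195634
step 3 (pay 34694): balance=162857
step 4 (pay 33179): balance=131273
step 5 (pay 34829): balance=97730
step 6 (pay 28568): balance=70119
step 7 (pay 29964): balance=40842
step 8 (pay 28458): balance=12784

12784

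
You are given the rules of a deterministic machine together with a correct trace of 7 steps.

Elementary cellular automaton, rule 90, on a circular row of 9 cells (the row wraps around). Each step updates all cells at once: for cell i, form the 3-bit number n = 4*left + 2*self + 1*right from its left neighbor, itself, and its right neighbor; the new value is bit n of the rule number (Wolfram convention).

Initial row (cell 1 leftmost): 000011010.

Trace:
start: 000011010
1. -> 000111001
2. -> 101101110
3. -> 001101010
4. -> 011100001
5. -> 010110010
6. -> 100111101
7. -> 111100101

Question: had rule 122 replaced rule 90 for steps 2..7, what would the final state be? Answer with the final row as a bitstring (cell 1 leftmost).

(re-executing steps 2..7 under rule 122; state before step 2: 000111001)
2. -> 101101110
3. -> 011111011
4. -> 110001111
5. -> 011011000
6. -> 111111100
7. -> 100000111

100000111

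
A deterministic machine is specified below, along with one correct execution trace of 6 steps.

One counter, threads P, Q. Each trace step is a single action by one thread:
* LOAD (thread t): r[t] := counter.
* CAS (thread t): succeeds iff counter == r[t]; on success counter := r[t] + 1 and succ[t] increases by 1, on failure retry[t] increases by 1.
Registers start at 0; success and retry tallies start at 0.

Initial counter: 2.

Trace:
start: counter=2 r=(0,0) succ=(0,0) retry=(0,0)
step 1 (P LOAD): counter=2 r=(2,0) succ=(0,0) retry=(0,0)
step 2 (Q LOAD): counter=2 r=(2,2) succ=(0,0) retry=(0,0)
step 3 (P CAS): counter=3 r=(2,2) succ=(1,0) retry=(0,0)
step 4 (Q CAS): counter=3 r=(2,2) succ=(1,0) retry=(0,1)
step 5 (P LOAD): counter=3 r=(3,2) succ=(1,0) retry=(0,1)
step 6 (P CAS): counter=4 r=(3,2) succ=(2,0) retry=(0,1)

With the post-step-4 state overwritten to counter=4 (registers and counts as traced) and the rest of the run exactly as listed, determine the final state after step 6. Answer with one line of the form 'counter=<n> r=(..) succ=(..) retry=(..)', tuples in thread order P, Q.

counter=5 r=(4,2) succ=(2,0) retry=(0,1)

state after step 4 := counter=4 r=(2,2) succ=(1,0) retry=(0,1)
step 5 (P LOAD): counter=4 r=(4,2) succ=(1,0) retry=(0,1)
step 6 (P CAS): counter=5 r=(4,2) succ=(2,0) retry=(0,1)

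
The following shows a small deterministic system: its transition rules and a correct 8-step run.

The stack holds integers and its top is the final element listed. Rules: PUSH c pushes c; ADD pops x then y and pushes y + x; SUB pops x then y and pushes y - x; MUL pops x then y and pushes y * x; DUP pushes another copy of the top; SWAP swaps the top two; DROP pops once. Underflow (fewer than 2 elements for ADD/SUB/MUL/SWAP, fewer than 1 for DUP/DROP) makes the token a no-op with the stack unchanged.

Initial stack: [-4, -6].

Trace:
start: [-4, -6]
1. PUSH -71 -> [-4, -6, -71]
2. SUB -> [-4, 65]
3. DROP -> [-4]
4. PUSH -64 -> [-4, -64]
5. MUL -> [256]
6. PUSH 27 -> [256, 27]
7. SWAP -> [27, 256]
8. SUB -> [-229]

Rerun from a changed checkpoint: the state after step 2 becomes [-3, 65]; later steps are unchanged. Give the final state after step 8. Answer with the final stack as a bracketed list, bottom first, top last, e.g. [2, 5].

state after step 2 := [-3, 65]
3. DROP -> [-3]
4. PUSH -64 -> [-3, -64]
5. MUL -> [192]
6. PUSH 27 -> [192, 27]
7. SWAP -> [27, 192]
8. SUB -> [-165]

[-165]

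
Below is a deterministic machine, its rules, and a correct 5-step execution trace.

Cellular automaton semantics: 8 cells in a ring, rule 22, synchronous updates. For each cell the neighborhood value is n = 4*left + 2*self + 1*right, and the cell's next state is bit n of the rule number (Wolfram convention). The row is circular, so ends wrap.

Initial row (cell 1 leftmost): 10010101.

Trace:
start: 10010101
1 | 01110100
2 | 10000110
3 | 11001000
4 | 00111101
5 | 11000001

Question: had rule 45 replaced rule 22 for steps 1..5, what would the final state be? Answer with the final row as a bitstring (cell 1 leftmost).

10001000

(re-executing steps 1..5 under rule 45; state before step 1: 10010101)
1 | 00011111
2 | 01010000
3 | 01110111
4 | 11001100
5 | 10001000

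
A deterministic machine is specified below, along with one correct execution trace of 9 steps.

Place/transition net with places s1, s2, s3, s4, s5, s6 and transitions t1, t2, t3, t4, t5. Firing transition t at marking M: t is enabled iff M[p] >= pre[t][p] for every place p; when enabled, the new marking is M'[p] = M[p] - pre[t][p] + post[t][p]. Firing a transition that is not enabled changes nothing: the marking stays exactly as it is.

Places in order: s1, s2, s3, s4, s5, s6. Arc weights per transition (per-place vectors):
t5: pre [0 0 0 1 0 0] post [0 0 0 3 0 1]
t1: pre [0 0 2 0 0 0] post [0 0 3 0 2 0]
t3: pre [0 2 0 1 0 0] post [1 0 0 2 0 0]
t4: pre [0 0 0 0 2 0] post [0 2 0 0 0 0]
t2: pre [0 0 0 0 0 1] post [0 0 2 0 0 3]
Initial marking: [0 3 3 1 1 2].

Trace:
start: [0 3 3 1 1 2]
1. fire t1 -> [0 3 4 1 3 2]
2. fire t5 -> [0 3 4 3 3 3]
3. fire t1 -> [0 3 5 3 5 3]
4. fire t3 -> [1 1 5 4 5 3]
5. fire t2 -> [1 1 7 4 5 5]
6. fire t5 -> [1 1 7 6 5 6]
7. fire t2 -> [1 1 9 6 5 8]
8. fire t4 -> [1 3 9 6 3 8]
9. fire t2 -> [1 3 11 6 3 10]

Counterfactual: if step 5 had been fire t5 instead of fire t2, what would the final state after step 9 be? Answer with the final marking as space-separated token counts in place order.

(re-executing from step 5 with the substitution; state before step 5: [1 1 5 4 5 3])
5. fire t5 -> [1 1 5 6 5 4]
6. fire t5 -> [1 1 5 8 5 5]
7. fire t2 -> [1 1 7 8 5 7]
8. fire t4 -> [1 3 7 8 3 7]
9. fire t2 -> [1 3 9 8 3 9]

1 3 9 8 3 9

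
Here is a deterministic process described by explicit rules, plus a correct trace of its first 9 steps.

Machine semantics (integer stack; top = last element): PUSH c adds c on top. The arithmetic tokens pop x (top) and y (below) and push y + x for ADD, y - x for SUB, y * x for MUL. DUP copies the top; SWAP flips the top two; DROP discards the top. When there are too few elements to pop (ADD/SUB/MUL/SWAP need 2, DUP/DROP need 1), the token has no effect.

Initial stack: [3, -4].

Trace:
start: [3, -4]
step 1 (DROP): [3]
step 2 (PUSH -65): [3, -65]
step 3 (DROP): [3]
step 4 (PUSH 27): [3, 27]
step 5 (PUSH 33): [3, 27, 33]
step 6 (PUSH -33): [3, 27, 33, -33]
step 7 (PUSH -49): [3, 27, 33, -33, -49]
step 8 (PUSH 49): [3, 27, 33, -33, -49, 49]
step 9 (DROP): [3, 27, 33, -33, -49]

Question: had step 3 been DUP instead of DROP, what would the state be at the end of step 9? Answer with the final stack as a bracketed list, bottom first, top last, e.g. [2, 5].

[3, -65, -65, 27, 33, -33, -49]

(re-executing from step 3 with the substitution; state before step 3: [3, -65])
step 3 (DUP): [3, -65, -65]
step 4 (PUSH 27): [3, -65, -65, 27]
step 5 (PUSH 33): [3, -65, -65, 27, 33]
step 6 (PUSH -33): [3, -65, -65, 27, 33, -33]
step 7 (PUSH -49): [3, -65, -65, 27, 33, -33, -49]
step 8 (PUSH 49): [3, -65, -65, 27, 33, -33, -49, 49]
step 9 (DROP): [3, -65, -65, 27, 33, -33, -49]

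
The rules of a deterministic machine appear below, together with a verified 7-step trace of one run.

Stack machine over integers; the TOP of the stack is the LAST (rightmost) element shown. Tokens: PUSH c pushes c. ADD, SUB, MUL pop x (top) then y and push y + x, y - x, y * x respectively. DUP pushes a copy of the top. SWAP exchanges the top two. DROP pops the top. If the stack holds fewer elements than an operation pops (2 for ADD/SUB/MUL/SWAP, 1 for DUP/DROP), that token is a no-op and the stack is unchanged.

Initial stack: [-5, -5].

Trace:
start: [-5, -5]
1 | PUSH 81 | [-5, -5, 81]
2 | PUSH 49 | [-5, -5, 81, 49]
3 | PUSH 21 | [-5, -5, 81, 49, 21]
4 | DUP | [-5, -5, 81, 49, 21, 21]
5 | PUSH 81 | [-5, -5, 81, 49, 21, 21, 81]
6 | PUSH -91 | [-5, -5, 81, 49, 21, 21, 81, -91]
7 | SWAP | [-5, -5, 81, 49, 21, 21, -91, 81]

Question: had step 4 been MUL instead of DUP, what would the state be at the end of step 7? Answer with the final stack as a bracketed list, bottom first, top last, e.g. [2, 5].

[-5, -5, 81, 1029, -91, 81]

(re-executing from step 4 with the substitution; state before step 4: [-5, -5, 81, 49, 21])
4 | MUL | [-5, -5, 81, 1029]
5 | PUSH 81 | [-5, -5, 81, 1029, 81]
6 | PUSH -91 | [-5, -5, 81, 1029, 81, -91]
7 | SWAP | [-5, -5, 81, 1029, -91, 81]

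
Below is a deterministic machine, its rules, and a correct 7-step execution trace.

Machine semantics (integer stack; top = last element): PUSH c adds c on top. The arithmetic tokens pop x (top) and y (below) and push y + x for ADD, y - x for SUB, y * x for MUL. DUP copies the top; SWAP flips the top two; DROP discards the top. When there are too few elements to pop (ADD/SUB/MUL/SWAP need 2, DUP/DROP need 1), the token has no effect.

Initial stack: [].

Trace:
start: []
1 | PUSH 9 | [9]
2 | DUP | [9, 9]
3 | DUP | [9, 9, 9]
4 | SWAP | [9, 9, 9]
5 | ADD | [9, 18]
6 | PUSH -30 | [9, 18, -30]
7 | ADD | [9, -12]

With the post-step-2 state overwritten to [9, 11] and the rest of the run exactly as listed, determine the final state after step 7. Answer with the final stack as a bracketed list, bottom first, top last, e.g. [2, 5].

[9, -8]

state after step 2 := [9, 11]
3 | DUP | [9, 11, 11]
4 | SWAP | [9, 11, 11]
5 | ADD | [9, 22]
6 | PUSH -30 | [9, 22, -30]
7 | ADD | [9, -8]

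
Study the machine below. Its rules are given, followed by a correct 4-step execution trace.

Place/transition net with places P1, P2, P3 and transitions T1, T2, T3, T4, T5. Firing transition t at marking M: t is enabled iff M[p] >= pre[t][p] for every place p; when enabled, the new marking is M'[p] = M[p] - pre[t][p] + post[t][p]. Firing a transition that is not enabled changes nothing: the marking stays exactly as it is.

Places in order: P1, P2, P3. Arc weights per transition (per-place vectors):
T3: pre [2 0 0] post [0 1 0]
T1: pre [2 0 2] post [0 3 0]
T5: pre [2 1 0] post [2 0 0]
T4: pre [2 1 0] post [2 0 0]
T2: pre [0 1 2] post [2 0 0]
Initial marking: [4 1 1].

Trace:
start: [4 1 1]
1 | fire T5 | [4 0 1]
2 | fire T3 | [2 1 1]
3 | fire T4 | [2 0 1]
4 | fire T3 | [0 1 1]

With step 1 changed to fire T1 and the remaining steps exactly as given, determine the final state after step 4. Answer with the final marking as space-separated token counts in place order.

0 2 1

(re-executing from step 1 with the substitution; state before step 1: [4 1 1])
1 | fire T1 | [4 1 1]
2 | fire T3 | [2 2 1]
3 | fire T4 | [2 1 1]
4 | fire T3 | [0 2 1]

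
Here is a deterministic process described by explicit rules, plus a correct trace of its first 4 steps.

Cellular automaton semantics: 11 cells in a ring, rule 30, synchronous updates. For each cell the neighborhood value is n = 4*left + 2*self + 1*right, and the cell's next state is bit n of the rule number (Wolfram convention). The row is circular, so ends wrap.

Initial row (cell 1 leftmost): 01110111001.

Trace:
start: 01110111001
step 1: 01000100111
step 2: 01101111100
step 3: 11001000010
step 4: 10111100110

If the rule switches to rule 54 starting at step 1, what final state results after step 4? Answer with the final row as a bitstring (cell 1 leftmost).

00010100011

(re-executing steps 1..4 under rule 54; state before step 1: 01110111001)
step 1: 10001000111
step 2: 01011101000
step 3: 11100011100
step 4: 00010100011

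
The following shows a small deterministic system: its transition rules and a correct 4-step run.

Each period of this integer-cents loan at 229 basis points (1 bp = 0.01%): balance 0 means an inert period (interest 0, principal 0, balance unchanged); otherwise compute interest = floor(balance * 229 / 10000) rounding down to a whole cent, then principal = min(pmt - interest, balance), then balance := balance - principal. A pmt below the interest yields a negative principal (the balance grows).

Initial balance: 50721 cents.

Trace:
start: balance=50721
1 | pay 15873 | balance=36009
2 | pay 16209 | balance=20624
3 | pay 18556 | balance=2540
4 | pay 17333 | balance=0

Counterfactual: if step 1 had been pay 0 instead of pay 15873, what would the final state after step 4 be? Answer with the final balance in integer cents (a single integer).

2254

(re-executing from step 1 with the substitution; state before step 1: balance=50721)
1 | pay 0 | balance=51882
2 | pay 16209 | balance=36861
3 | pay 18556 | balance=19149
4 | pay 17333 | balance=2254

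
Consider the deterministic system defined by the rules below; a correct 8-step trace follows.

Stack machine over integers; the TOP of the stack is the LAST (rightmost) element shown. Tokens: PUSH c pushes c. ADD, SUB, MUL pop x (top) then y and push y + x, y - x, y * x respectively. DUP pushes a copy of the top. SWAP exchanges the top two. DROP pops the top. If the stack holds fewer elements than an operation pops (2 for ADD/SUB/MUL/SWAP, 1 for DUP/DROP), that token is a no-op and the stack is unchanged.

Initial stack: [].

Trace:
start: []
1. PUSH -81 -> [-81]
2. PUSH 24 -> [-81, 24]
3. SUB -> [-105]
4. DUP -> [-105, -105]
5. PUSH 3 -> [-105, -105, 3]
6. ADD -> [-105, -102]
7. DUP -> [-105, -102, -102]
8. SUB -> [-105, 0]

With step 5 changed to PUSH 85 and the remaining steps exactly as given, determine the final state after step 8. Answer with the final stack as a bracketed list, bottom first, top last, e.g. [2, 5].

(re-executing from step 5 with the substitution; state before step 5: [-105, -105])
5. PUSH 85 -> [-105, -105, 85]
6. ADD -> [-105, -20]
7. DUP -> [-105, -20, -20]
8. SUB -> [-105, 0]

[-105, 0]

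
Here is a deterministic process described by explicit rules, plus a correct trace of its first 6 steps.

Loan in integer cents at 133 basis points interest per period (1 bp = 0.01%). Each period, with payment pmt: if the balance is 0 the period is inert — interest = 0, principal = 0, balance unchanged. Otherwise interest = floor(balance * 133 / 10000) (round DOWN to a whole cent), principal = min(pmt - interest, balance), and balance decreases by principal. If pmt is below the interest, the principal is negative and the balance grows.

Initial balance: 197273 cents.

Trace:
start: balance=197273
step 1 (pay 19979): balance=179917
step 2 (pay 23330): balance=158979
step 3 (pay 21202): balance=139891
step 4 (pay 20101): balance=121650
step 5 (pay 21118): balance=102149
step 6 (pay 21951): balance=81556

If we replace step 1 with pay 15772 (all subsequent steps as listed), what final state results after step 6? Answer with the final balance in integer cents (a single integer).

(re-executing from step 1 with the substitution; state before step 1: balance=197273)
step 1 (pay 15772): balance=184124
step 2 (pay 23330): balance=163242
step 3 (pay 21202): balance=144211
step 4 (pay 20101): balance=126028
step 5 (pay 21118): balance=106586
step 6 (pay 21951): balance=86052

86052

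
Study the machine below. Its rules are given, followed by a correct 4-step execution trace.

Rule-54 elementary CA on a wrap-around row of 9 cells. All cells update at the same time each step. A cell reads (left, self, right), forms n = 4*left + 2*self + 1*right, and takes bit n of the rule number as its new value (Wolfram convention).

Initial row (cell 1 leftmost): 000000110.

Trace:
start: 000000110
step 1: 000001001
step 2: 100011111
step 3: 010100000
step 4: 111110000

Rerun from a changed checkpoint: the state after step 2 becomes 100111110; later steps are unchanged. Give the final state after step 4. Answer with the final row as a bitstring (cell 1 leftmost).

000100010

state after step 2 := 100111110
step 3: 111000001
step 4: 000100010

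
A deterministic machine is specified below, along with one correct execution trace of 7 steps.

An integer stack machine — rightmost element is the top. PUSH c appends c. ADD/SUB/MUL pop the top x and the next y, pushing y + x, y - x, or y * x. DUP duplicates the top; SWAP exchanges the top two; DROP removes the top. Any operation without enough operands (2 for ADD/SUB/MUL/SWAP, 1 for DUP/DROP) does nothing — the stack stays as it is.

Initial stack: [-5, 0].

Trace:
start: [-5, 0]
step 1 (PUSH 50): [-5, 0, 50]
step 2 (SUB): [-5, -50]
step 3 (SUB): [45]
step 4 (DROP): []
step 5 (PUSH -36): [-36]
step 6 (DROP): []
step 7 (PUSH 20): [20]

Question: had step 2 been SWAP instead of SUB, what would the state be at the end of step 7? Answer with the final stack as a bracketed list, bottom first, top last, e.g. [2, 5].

[-5, 20]

(re-executing from step 2 with the substitution; state before step 2: [-5, 0, 50])
step 2 (SWAP): [-5, 50, 0]
step 3 (SUB): [-5, 50]
step 4 (DROP): [-5]
step 5 (PUSH -36): [-5, -36]
step 6 (DROP): [-5]
step 7 (PUSH 20): [-5, 20]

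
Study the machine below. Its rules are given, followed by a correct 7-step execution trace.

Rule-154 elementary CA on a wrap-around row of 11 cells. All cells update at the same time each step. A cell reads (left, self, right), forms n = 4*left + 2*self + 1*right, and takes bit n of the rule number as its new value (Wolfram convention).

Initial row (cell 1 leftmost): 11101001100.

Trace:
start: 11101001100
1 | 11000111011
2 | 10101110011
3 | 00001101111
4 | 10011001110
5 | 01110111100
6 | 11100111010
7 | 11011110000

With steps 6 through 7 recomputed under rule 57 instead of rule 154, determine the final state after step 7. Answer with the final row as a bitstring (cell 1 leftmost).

(re-executing steps 6..7 under rule 57; state before step 6: 01110111100)
6 | 01001100011
7 | 10101011010

10101011010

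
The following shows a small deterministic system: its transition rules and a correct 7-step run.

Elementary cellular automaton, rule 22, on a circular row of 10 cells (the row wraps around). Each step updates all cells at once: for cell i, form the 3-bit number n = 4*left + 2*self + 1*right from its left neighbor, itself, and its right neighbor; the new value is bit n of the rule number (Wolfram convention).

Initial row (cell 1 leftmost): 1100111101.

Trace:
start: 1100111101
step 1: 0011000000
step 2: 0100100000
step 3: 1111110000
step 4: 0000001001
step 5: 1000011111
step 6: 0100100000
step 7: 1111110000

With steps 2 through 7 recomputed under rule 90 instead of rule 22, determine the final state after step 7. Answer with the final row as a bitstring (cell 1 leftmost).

1100111111

(re-executing steps 2..7 under rule 90; state before step 2: 0011000000)
step 2: 0111100000
step 3: 1100110000
step 4: 1111111001
step 5: 0000001111
step 6: 1000011001
step 7: 1100111111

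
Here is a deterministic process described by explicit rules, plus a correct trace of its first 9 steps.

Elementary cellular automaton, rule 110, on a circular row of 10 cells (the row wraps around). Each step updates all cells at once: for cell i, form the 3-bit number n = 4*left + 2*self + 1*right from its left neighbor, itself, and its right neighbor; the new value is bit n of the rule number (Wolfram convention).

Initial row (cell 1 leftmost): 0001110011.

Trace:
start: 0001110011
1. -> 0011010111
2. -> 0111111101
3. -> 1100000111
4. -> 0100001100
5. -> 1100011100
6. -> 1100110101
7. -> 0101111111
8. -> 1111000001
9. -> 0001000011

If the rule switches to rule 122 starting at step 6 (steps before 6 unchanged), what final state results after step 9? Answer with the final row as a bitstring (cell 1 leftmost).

(re-executing steps 6..9 under rule 122; state before step 6: 1100011100)
6. -> 1110110111
7. -> 0011111100
8. -> 0110000110
9. -> 1111001111

1111001111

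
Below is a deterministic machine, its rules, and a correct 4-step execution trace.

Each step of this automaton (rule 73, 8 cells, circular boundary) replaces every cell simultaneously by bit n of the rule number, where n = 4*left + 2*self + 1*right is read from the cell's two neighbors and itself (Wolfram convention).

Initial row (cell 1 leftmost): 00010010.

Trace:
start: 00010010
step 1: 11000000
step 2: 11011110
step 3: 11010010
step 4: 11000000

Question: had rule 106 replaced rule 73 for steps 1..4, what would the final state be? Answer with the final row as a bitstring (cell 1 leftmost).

(re-executing steps 1..4 under rule 106; state before step 1: 00010010)
step 1: 00100100
step 2: 01001000
step 3: 10010000
step 4: 00100001

00100001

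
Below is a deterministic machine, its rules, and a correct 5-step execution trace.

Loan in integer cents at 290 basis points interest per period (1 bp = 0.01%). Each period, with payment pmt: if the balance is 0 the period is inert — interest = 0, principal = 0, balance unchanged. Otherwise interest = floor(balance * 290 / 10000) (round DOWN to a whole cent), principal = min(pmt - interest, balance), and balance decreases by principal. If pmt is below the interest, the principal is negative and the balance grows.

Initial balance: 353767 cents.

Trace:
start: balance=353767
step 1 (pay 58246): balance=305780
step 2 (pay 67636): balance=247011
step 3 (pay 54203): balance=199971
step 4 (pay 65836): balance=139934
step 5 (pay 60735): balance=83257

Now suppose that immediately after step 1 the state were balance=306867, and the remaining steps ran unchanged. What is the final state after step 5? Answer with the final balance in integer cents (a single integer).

84475

state after step 1 := balance=306867
step 2 (pay 67636): balance=248130
step 3 (pay 54203): balance=201122
step 4 (pay 65836): balance=141118
step 5 (pay 60735): balance=84475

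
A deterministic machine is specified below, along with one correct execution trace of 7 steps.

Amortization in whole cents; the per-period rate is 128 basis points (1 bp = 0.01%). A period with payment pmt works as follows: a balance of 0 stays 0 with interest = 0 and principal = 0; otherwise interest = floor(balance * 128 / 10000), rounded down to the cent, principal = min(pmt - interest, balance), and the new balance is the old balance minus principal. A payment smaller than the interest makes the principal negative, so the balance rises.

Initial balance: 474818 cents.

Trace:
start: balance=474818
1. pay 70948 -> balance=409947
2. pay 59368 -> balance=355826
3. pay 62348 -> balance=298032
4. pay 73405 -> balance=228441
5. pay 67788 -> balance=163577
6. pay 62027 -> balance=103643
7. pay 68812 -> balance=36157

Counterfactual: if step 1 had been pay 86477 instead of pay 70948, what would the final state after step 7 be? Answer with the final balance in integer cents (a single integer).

(re-executing from step 1 with the substitution; state before step 1: balance=474818)
1. pay 86477 -> balance=394418
2. pay 59368 -> balance=340098
3. pay 62348 -> balance=282103
4. pay 73405 -> balance=212308
5. pay 67788 -> balance=147237
6. pay 62027 -> balance=87094
7. pay 68812 -> balance=19396

19396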